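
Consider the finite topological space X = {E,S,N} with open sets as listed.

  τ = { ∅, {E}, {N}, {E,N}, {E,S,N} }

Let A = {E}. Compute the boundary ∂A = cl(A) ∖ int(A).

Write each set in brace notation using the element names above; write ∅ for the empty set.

U open, U⊆A: ∅, {E}. int(A) = ⋃ = {E}
X∖A={S,N}, int(X∖A)={N}, hence cl(A)={E,S}
∂A: remove int from cl → {S}

{S}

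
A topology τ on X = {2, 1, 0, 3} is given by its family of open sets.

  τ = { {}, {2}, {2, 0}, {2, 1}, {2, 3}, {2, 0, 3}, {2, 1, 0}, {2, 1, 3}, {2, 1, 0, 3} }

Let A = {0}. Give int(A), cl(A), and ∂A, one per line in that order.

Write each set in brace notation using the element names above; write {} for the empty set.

int(A) = {}
cl(A)  = {0}
∂A     = {0}

open subsets of A: {}; so int(A) = {}
closure: X∖int(X∖A) = X∖{2, 1, 3} = {0}
∂A = {0} minus {} = {0}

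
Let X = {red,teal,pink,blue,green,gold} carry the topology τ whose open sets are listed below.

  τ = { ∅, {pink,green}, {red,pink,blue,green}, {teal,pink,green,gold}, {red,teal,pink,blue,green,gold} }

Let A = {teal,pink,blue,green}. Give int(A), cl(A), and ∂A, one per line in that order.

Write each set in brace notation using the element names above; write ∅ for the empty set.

open subsets of A: ∅, {pink,green}; so int(A) = {pink,green}
closure: X∖int(X∖A) = X∖∅ = {red,teal,pink,blue,green,gold}
∂A = {red,teal,pink,blue,green,gold} minus {pink,green} = {red,teal,blue,gold}

int(A) = {pink,green}
cl(A)  = {red,teal,pink,blue,green,gold}
∂A     = {red,teal,blue,gold}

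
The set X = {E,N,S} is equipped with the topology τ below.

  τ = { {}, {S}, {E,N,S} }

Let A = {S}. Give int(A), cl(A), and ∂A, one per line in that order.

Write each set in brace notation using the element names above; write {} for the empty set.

opens ⊆ A: {}, {S}; union → int = {S}
complement {E,N}; its interior {}; cl(A) = X∖{} = {E,N,S}
boundary = {E,N,S} ∖ {S} = {E,N}

int(A) = {S}
cl(A)  = {E,N,S}
∂A     = {E,N}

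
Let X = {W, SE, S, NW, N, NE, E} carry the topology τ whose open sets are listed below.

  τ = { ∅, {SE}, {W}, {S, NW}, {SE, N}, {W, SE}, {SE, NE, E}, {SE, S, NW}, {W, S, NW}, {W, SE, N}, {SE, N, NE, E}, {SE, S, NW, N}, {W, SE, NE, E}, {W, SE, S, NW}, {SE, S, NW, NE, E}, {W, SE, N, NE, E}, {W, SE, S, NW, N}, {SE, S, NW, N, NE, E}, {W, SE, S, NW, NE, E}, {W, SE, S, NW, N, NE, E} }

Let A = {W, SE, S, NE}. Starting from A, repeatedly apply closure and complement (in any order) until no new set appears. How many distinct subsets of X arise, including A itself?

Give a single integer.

8

closure: X∖int(X∖A) = X∖∅ = {W, SE, S, NW, N, NE, E}
Let k=closure and c=complement:
  1. A     = {W, SE, S, NE}
  2. kA    = {W, SE, S, NW, N, NE, E}
  3. cA    = {NW, N, E}
  4. ckA   = ∅
  5. kcA   = {S, NW, N, NE, E}
  6. ckcA  = {W, SE}
  7. kckcA = {W, SE, N, NE, E}
  8. ckckcA = {S, NW}
— saturated at 8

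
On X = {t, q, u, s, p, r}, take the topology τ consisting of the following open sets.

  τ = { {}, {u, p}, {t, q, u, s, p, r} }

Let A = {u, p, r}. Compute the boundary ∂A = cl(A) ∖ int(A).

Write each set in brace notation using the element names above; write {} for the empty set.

opens ⊆ A: {}, {u, p}; union → int = {u, p}
complement {t, q, s}; its interior {}; cl(A) = X∖{} = {t, q, u, s, p, r}
boundary = {t, q, u, s, p, r} ∖ {u, p} = {t, q, s, r}

{t, q, s, r}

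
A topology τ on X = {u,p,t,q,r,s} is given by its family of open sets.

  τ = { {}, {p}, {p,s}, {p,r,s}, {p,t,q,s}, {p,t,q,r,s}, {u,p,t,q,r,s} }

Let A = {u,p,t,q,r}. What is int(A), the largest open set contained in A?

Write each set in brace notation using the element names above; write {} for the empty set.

interior: largest open inside A is {p} (from {}, {p})

{p}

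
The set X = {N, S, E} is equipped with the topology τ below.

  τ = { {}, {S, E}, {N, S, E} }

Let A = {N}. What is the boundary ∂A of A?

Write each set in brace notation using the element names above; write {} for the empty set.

opens ⊆ A: {}; union → int = {}
complement {S, E}; its interior {S, E}; cl(A) = X∖{S, E} = {N}
boundary = {N} ∖ {} = {N}

{N}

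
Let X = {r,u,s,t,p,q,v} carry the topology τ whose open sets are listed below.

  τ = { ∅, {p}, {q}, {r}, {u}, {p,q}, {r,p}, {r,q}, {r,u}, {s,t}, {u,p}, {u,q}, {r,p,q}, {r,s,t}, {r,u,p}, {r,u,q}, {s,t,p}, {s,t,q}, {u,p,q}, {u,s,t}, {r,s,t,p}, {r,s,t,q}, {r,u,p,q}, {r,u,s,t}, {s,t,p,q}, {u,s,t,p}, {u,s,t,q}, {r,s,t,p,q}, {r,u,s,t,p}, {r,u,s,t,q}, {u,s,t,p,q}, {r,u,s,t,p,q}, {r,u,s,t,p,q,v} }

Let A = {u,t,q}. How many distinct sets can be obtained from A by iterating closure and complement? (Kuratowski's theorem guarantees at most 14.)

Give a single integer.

complement {r,s,p,v}; its interior {r,p}; cl(A) = X∖{r,p} = {u,s,t,q,v}
With k = closure, c = complement:
  1. A     = {u,t,q}
  2. kA    = {u,s,t,q,v}
  3. cA    = {r,s,p,v}
  4. ckA   = {r,p}
  5. kcA   = {r,s,t,p,v}
  6. kckA  = {r,p,v}
  7. ckcA  = {u,q}
  8. ckckA = {u,s,t,q}
  9. kckcA = {u,q,v}
  10. ckckcA = {r,s,t,p}
k, c of each give nothing new

10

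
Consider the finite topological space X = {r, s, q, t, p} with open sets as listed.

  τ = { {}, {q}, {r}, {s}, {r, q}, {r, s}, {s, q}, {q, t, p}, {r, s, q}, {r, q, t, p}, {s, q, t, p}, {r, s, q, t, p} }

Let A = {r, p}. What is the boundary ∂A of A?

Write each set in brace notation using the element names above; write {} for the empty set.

U open, U⊆A: {}, {r}. int(A) = ⋃ = {r}
X∖A={s, q, t}, int(X∖A)={s, q}, hence cl(A)={r, t, p}
∂A: remove int from cl → {t, p}

{t, p}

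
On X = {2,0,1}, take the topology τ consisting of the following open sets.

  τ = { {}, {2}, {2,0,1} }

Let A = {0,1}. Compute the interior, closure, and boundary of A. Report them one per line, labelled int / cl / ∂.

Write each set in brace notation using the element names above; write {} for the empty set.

int(A) = {}
cl(A)  = {0,1}
∂A     = {0,1}

interior: largest open inside A is {} (from {})
cl via duality: int({2}) = {2}, so X∖{2} = {0,1}
cl∖int = {0,1}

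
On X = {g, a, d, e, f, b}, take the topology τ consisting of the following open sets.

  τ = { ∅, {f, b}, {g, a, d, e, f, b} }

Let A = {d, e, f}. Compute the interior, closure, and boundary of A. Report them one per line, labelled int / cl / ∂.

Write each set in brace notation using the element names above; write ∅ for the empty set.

U open, U⊆A: ∅. int(A) = ⋃ = ∅
X∖A={g, a, b}, int(X∖A)=∅, hence cl(A)={g, a, d, e, f, b}
∂A: remove int from cl → {g, a, d, e, f, b}

int(A) = ∅
cl(A)  = {g, a, d, e, f, b}
∂A     = {g, a, d, e, f, b}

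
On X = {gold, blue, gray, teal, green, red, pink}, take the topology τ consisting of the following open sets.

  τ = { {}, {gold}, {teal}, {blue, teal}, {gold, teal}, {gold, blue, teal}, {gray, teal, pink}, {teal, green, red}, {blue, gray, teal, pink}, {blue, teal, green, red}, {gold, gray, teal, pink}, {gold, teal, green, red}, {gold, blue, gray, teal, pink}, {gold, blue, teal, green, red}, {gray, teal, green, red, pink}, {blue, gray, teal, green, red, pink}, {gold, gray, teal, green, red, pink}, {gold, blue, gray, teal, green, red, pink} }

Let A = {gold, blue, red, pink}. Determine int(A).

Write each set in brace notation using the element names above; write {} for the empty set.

U open, U⊆A: {}, {gold}. int(A) = ⋃ = {gold}

{gold}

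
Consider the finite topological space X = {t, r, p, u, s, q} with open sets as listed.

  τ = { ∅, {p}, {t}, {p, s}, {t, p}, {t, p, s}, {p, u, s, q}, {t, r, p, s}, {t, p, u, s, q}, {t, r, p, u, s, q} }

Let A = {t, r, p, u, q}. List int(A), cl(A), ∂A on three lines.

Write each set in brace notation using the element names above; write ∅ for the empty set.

int(A) = {t, p}
cl(A)  = {t, r, p, u, s, q}
∂A     = {r, u, s, q}

opens ⊆ A: ∅, {t}, {p}, {t, p}; union → int = {t, p}
complement {s}; its interior ∅; cl(A) = X∖∅ = {t, r, p, u, s, q}
boundary = {t, r, p, u, s, q} ∖ {t, p} = {r, u, s, q}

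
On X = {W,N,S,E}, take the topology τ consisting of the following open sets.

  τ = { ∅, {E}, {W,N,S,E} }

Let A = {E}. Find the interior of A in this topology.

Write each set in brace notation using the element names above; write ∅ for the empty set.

open subsets of A: ∅, {E}; so int(A) = {E}

{E}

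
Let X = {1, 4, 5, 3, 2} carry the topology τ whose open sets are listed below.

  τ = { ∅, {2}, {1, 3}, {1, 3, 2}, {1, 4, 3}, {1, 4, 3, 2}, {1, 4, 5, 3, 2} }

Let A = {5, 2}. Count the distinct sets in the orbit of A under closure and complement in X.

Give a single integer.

complement {1, 4, 3}; its interior {1, 4, 3}; cl(A) = X∖{1, 4, 3} = {5, 2}
With k = closure, c = complement:
  1. A     = {5, 2}
  2. cA    = {1, 4, 3}
  3. kcA   = {1, 4, 5, 3}
  4. ckcA  = {2}
k, c of each give nothing new

4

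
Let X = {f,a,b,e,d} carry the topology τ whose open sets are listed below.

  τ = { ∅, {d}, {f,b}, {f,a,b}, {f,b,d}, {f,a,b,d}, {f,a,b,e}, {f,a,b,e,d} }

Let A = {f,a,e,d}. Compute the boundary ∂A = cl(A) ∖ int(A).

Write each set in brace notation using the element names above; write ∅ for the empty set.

opens ⊆ A: ∅, {d}; union → int = {d}
complement {b}; its interior ∅; cl(A) = X∖∅ = {f,a,b,e,d}
boundary = {f,a,b,e,d} ∖ {d} = {f,a,b,e}

{f,a,b,e}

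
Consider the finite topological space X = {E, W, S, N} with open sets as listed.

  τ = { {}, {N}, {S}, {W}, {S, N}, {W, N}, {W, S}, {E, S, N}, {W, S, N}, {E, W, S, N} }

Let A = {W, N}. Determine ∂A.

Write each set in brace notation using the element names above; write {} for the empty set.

interior: largest open inside A is {W, N} (from {}, {N}, {W}, {W, N})
cl via duality: int({E, S}) = {S}, so X∖{S} = {E, W, N}
cl∖int = {E}

{E}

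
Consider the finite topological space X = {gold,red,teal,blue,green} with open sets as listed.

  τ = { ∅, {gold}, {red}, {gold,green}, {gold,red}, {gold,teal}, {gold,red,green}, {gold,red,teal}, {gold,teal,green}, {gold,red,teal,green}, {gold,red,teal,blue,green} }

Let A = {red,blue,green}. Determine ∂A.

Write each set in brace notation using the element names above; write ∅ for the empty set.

interior: largest open inside A is {red} (from ∅, {red})
cl via duality: int({gold,teal}) = {gold,teal}, so X∖{gold,teal} = {red,blue,green}
cl∖int = {blue,green}

{blue,green}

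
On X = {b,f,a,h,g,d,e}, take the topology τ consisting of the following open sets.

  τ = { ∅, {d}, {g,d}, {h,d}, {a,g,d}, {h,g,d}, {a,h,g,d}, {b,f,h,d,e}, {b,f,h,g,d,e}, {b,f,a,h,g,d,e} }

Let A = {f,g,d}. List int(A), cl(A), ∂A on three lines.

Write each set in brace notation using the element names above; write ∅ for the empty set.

opens ⊆ A: ∅, {d}, {g,d}; union → int = {g,d}
complement {b,a,h,e}; its interior ∅; cl(A) = X∖∅ = {b,f,a,h,g,d,e}
boundary = {b,f,a,h,g,d,e} ∖ {g,d} = {b,f,a,h,e}

int(A) = {g,d}
cl(A)  = {b,f,a,h,g,d,e}
∂A     = {b,f,a,h,e}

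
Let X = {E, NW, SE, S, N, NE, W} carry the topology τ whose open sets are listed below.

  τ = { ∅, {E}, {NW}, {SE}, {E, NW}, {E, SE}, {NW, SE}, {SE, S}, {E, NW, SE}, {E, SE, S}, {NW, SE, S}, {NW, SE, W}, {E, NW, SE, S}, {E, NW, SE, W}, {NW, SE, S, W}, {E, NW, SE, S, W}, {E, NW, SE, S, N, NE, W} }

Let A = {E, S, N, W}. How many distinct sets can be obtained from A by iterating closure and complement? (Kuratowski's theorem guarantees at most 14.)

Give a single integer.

8

closure: X∖int(X∖A) = X∖{NW, SE} = {E, S, N, NE, W}
Let k=closure and c=complement:
  1. A     = {E, S, N, W}
  2. kA    = {E, S, N, NE, W}
  3. cA    = {NW, SE, NE}
  4. ckA   = {NW, SE}
  5. kcA   = {NW, SE, S, N, NE, W}
  6. ckcA  = {E}
  7. kckcA = {E, N, NE}
  8. ckckcA = {NW, SE, S, W}
— saturated at 8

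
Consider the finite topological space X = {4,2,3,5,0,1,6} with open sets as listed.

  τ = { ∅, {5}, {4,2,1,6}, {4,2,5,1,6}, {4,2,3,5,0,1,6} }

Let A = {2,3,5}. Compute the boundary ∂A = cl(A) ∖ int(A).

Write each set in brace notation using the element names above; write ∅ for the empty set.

open subsets of A: ∅, {5}; so int(A) = {5}
closure: X∖int(X∖A) = X∖∅ = {4,2,3,5,0,1,6}
∂A = {4,2,3,5,0,1,6} minus {5} = {4,2,3,0,1,6}

{4,2,3,0,1,6}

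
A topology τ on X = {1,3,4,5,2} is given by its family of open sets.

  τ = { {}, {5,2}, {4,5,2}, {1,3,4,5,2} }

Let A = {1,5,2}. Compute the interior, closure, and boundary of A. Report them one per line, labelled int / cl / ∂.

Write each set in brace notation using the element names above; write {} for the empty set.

open subsets of A: {}, {5,2}; so int(A) = {5,2}
closure: X∖int(X∖A) = X∖{} = {1,3,4,5,2}
∂A = {1,3,4,5,2} minus {5,2} = {1,3,4}

int(A) = {5,2}
cl(A)  = {1,3,4,5,2}
∂A     = {1,3,4}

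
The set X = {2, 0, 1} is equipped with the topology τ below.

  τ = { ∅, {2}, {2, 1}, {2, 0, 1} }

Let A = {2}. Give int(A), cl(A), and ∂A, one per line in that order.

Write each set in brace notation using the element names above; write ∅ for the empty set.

opens ⊆ A: ∅, {2}; union → int = {2}
complement {0, 1}; its interior ∅; cl(A) = X∖∅ = {2, 0, 1}
boundary = {2, 0, 1} ∖ {2} = {0, 1}

int(A) = {2}
cl(A)  = {2, 0, 1}
∂A     = {0, 1}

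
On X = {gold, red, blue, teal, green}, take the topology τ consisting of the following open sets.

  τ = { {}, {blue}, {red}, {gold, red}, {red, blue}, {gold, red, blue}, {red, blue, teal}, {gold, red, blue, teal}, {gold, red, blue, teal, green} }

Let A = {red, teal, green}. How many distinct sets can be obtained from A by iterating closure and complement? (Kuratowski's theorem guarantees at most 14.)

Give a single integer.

closure: X∖int(X∖A) = X∖{blue} = {gold, red, teal, green}
Let k=closure and c=complement:
  1. A     = {red, teal, green}
  2. kA    = {gold, red, teal, green}
  3. cA    = {gold, blue}
  4. ckA   = {blue}
  5. kcA   = {gold, blue, teal, green}
  6. kckA  = {blue, teal, green}
  7. ckcA  = {red}
  8. ckckA = {gold, red}
— saturated at 8

8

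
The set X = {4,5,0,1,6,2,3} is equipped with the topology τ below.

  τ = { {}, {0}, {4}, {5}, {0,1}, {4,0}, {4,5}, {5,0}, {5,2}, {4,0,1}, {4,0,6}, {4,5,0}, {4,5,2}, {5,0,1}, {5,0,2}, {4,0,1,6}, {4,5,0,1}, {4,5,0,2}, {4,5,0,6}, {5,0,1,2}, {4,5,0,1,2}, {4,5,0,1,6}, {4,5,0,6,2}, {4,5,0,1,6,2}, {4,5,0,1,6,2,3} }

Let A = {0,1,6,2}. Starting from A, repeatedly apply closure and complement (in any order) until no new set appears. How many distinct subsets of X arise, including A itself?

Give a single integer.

8

complement {4,5,3}; its interior {4,5}; cl(A) = X∖{4,5} = {0,1,6,2,3}
With k = closure, c = complement:
  1. A     = {0,1,6,2}
  2. kA    = {0,1,6,2,3}
  3. cA    = {4,5,3}
  4. ckA   = {4,5}
  5. kcA   = {4,5,6,2,3}
  6. ckcA  = {0,1}
  7. kckcA = {0,1,6,3}
  8. ckckcA = {4,5,2}
k, c of each give nothing new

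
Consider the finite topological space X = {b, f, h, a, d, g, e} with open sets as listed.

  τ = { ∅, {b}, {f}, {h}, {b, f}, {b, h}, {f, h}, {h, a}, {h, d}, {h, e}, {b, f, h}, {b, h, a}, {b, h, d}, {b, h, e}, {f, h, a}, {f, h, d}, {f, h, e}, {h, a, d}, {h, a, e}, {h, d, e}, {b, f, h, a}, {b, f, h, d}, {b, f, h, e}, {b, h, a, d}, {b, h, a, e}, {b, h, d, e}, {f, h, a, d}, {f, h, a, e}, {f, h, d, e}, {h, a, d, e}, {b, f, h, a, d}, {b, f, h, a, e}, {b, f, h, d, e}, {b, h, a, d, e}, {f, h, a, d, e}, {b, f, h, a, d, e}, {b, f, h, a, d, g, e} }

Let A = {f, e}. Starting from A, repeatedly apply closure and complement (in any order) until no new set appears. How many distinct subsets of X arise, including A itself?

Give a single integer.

closure: X∖int(X∖A) = X∖{b, h, a, d} = {f, g, e}
Let k=closure and c=complement:
  1. A     = {f, e}
  2. kA    = {f, g, e}
  3. cA    = {b, h, a, d, g}
  4. ckA   = {b, h, a, d}
  5. kcA   = {b, h, a, d, g, e}
  6. ckcA  = {f}
  7. kckcA = {f, g}
  8. ckckcA = {b, h, a, d, e}
— saturated at 8

8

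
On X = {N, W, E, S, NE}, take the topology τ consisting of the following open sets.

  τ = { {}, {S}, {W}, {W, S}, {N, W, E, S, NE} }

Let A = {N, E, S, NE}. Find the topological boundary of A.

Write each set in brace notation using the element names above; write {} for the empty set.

U open, U⊆A: {}, {S}. int(A) = ⋃ = {S}
X∖A={W}, int(X∖A)={W}, hence cl(A)={N, E, S, NE}
∂A: remove int from cl → {N, E, NE}

{N, E, NE}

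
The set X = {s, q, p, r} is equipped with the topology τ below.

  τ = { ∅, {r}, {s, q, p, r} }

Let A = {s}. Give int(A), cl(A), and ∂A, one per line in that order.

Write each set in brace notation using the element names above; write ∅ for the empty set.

open subsets of A: ∅; so int(A) = ∅
closure: X∖int(X∖A) = X∖{r} = {s, q, p}
∂A = {s, q, p} minus ∅ = {s, q, p}

int(A) = ∅
cl(A)  = {s, q, p}
∂A     = {s, q, p}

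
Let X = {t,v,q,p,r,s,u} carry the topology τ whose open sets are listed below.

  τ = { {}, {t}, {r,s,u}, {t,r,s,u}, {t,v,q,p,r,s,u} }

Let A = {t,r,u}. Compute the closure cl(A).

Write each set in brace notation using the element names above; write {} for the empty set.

{t,v,q,p,r,s,u}

cl via duality: int({v,q,p,s}) = {}, so X∖{} = {t,v,q,p,r,s,u}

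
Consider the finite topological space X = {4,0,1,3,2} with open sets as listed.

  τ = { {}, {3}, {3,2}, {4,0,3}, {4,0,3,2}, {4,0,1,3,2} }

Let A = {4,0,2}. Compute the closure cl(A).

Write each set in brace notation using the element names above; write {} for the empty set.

X∖A={1,3}, int(X∖A)={3}, hence cl(A)={4,0,1,2}

{4,0,1,2}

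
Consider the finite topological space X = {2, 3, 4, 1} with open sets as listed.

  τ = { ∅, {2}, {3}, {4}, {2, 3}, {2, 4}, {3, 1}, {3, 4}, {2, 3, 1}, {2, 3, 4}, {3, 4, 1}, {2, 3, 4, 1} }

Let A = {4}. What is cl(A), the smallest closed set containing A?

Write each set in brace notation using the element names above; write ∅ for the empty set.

cl via duality: int({2, 3, 1}) = {2, 3, 1}, so X∖{2, 3, 1} = {4}

{4}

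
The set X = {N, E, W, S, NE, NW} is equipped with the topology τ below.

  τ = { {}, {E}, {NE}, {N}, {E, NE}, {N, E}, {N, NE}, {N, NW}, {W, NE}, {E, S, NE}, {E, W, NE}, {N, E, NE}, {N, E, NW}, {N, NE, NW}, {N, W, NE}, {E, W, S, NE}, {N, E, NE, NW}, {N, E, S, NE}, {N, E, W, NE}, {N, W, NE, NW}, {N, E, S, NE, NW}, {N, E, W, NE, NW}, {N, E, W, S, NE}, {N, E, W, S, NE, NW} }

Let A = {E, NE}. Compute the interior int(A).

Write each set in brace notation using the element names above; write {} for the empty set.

{E, NE}

open subsets of A: {}, {E}, {NE}, {E, NE}; so int(A) = {E, NE}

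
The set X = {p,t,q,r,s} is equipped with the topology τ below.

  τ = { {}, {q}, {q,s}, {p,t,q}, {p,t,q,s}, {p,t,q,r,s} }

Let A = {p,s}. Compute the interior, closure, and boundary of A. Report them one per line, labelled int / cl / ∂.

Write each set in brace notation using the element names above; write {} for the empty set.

open subsets of A: {}; so int(A) = {}
closure: X∖int(X∖A) = X∖{q} = {p,t,r,s}
∂A = {p,t,r,s} minus {} = {p,t,r,s}

int(A) = {}
cl(A)  = {p,t,r,s}
∂A     = {p,t,r,s}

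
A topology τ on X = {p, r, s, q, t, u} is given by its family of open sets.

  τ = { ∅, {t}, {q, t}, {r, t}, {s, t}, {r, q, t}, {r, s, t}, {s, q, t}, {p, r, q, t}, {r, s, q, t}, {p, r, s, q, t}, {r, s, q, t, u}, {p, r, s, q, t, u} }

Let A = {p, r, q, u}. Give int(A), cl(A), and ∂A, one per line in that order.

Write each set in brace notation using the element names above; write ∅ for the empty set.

int(A) = ∅
cl(A)  = {p, r, q, u}
∂A     = {p, r, q, u}

open subsets of A: ∅; so int(A) = ∅
closure: X∖int(X∖A) = X∖{s, t} = {p, r, q, u}
∂A = {p, r, q, u} minus ∅ = {p, r, q, u}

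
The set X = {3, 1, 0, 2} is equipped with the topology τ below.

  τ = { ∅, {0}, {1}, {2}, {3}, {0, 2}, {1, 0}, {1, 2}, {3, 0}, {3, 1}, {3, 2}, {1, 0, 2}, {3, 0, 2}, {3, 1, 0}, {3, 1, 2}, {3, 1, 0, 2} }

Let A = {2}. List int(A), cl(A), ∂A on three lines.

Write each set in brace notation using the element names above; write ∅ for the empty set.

int(A) = {2}
cl(A)  = {2}
∂A     = ∅

open subsets of A: ∅, {2}; so int(A) = {2}
closure: X∖int(X∖A) = X∖{3, 1, 0} = {2}
∂A = {2} minus {2} = ∅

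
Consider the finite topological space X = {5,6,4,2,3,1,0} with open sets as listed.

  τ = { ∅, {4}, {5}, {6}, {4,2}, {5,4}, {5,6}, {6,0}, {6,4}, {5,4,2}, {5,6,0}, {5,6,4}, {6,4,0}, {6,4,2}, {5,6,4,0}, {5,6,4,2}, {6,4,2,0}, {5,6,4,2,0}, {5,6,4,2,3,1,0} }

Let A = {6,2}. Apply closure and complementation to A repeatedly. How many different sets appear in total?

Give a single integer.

10

cl via duality: int({5,4,3,1,0}) = {5,4}, so X∖{5,4} = {6,2,3,1,0}
Write k for closure, c for complement:
  1. A     = {6,2}
  2. kA    = {6,2,3,1,0}
  3. cA    = {5,4,3,1,0}
  4. ckA   = {5,4}
  5. kcA   = {5,4,2,3,1,0}
  6. kckA  = {5,4,2,3,1}
  7. ckcA  = {6}
  8. ckckA = {6,0}
  9. kckcA = {6,3,1,0}
  10. ckckcA = {5,4,2}
applying k or c yields no new set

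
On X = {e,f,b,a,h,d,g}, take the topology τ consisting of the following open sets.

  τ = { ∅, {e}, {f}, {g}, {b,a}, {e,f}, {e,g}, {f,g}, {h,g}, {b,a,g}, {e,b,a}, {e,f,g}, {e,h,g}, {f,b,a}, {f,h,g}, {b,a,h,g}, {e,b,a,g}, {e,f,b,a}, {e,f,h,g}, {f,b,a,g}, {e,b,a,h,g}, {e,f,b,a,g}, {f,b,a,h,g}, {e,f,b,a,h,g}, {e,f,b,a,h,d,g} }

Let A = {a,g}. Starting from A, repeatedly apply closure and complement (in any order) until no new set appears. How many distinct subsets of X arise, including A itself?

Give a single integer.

X∖A={e,f,b,h,d}, int(X∖A)={e,f}, hence cl(A)={b,a,h,d,g}
Orbit (k=closure, c=complement):
  1. A     = {a,g}
  2. kA    = {b,a,h,d,g}
  3. cA    = {e,f,b,h,d}
  4. ckA   = {e,f}
  5. kcA   = {e,f,b,a,h,d}
  6. kckA  = {e,f,d}
  7. ckcA  = {g}
  8. ckckA = {b,a,h,g}
  9. kckcA = {h,d,g}
  10. ckckcA = {e,f,b,a}
  11. kckckcA = {e,f,b,a,d}
  12. ckckckcA = {h,g}
(closed under both — stop)

12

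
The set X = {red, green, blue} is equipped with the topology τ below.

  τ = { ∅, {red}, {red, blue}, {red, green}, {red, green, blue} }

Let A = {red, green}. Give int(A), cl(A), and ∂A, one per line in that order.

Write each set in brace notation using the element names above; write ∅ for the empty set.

int(A) = {red, green}
cl(A)  = {red, green, blue}
∂A     = {blue}

interior: largest open inside A is {red, green} (from ∅, {red}, {red, green})
cl via duality: int({blue}) = ∅, so X∖∅ = {red, green, blue}
cl∖int = {blue}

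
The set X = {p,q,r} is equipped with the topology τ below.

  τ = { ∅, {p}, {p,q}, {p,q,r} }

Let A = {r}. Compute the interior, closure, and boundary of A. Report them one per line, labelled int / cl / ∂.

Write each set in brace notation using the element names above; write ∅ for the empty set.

U open, U⊆A: ∅. int(A) = ⋃ = ∅
X∖A={p,q}, int(X∖A)={p,q}, hence cl(A)={r}
∂A: remove int from cl → {r}

int(A) = ∅
cl(A)  = {r}
∂A     = {r}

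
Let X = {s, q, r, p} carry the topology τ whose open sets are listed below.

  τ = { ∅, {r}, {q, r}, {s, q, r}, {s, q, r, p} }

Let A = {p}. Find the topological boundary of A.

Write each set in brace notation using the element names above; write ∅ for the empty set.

interior: largest open inside A is ∅ (from ∅)
cl via duality: int({s, q, r}) = {s, q, r}, so X∖{s, q, r} = {p}
cl∖int = {p}

{p}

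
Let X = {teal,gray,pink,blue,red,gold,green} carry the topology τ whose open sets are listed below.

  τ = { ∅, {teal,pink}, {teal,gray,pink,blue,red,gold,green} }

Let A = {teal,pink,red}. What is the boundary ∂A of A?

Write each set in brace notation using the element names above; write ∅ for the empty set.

interior: largest open inside A is {teal,pink} (from ∅, {teal,pink})
cl via duality: int({gray,blue,gold,green}) = ∅, so X∖∅ = {teal,gray,pink,blue,red,gold,green}
cl∖int = {gray,blue,red,gold,green}

{gray,blue,red,gold,green}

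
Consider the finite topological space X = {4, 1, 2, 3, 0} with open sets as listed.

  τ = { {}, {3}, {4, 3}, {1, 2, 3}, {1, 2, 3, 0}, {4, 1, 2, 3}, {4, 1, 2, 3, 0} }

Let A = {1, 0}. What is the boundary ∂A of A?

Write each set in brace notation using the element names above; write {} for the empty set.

interior: largest open inside A is {} (from {})
cl via duality: int({4, 2, 3}) = {4, 3}, so X∖{4, 3} = {1, 2, 0}
cl∖int = {1, 2, 0}

{1, 2, 0}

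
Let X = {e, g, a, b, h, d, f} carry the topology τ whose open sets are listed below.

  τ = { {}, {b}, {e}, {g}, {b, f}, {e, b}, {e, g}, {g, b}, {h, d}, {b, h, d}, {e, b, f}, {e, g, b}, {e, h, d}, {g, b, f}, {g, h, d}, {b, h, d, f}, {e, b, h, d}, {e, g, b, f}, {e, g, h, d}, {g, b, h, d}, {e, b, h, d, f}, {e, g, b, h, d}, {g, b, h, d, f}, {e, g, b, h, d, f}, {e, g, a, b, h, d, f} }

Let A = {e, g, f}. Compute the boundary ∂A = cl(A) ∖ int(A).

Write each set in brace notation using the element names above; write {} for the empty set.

U open, U⊆A: {}, {e}, {g}, {e, g}. int(A) = ⋃ = {e, g}
X∖A={a, b, h, d}, int(X∖A)={b, h, d}, hence cl(A)={e, g, a, f}
∂A: remove int from cl → {a, f}

{a, f}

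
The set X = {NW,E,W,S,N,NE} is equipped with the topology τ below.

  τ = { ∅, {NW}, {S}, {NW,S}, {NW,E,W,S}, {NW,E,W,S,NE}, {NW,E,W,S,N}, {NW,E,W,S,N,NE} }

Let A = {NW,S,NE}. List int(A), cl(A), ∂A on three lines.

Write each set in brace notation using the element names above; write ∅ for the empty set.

open subsets of A: ∅, {S}, {NW}, {NW,S}; so int(A) = {NW,S}
closure: X∖int(X∖A) = X∖∅ = {NW,E,W,S,N,NE}
∂A = {NW,E,W,S,N,NE} minus {NW,S} = {E,W,N,NE}

int(A) = {NW,S}
cl(A)  = {NW,E,W,S,N,NE}
∂A     = {E,W,N,NE}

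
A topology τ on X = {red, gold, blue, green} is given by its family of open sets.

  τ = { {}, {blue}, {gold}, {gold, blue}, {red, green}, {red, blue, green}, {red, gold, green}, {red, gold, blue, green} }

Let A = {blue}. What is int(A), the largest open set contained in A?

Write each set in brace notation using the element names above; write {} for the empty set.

open subsets of A: {}, {blue}; so int(A) = {blue}

{blue}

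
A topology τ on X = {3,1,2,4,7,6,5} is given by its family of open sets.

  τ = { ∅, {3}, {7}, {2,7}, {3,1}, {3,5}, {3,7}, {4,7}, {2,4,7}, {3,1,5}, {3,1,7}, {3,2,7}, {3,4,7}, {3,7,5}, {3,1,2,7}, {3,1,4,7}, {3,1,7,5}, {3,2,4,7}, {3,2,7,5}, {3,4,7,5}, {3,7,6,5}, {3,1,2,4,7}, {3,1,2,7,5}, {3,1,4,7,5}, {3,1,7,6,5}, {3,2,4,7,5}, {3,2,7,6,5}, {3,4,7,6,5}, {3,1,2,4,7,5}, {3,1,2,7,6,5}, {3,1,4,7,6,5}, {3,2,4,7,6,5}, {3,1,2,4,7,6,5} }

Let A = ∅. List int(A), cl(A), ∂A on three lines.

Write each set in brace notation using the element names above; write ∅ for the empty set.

opens ⊆ A: ∅; union → int = ∅
complement {3,1,2,4,7,6,5}; its interior {3,1,2,4,7,6,5}; cl(A) = X∖{3,1,2,4,7,6,5} = ∅
boundary = ∅ ∖ ∅ = ∅

int(A) = ∅
cl(A)  = ∅
∂A     = ∅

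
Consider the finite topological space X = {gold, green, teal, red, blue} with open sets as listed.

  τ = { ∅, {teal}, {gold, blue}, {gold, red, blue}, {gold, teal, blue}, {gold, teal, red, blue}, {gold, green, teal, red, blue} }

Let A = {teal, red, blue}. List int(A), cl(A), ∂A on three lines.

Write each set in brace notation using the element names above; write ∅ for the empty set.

int(A) = {teal}
cl(A)  = {gold, green, teal, red, blue}
∂A     = {gold, green, red, blue}

U open, U⊆A: ∅, {teal}. int(A) = ⋃ = {teal}
X∖A={gold, green}, int(X∖A)=∅, hence cl(A)={gold, green, teal, red, blue}
∂A: remove int from cl → {gold, green, red, blue}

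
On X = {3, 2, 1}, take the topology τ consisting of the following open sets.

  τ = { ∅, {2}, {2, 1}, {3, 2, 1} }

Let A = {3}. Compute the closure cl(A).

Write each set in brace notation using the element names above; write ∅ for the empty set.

{3}

X∖A={2, 1}, int(X∖A)={2, 1}, hence cl(A)={3}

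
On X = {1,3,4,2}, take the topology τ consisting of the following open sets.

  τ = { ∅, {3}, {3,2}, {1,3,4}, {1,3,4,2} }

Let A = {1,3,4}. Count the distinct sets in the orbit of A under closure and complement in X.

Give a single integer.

X∖A={2}, int(X∖A)=∅, hence cl(A)={1,3,4,2}
Orbit (k=closure, c=complement):
  1. A     = {1,3,4}
  2. kA    = {1,3,4,2}
  3. cA    = {2}
  4. ckA   = ∅
(closed under both — stop)

4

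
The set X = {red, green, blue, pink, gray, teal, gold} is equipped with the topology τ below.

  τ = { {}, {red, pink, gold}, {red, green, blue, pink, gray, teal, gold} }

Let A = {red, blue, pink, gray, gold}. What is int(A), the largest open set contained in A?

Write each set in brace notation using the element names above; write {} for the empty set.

{red, pink, gold}

opens ⊆ A: {}, {red, pink, gold}; union → int = {red, pink, gold}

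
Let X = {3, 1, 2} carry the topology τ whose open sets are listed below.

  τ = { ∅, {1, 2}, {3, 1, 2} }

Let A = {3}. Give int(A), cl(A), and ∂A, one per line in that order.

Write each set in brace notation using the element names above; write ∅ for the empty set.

interior: largest open inside A is ∅ (from ∅)
cl via duality: int({1, 2}) = {1, 2}, so X∖{1, 2} = {3}
cl∖int = {3}

int(A) = ∅
cl(A)  = {3}
∂A     = {3}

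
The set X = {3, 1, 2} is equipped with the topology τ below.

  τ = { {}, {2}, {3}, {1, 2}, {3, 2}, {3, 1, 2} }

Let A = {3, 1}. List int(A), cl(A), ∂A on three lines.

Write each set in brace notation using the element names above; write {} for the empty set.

int(A) = {3}
cl(A)  = {3, 1}
∂A     = {1}

interior: largest open inside A is {3} (from {}, {3})
cl via duality: int({2}) = {2}, so X∖{2} = {3, 1}
cl∖int = {1}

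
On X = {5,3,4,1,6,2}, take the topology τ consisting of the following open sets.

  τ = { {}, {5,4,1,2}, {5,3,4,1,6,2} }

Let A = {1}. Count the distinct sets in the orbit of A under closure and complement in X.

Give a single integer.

4

closure: X∖int(X∖A) = X∖{} = {5,3,4,1,6,2}
Let k=closure and c=complement:
  1. A     = {1}
  2. kA    = {5,3,4,1,6,2}
  3. cA    = {5,3,4,6,2}
  4. ckA   = {}
— saturated at 4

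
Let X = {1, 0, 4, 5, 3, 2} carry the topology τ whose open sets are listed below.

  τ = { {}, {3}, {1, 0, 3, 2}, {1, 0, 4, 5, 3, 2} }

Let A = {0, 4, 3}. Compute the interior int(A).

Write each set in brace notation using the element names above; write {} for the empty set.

opens ⊆ A: {}, {3}; union → int = {3}

{3}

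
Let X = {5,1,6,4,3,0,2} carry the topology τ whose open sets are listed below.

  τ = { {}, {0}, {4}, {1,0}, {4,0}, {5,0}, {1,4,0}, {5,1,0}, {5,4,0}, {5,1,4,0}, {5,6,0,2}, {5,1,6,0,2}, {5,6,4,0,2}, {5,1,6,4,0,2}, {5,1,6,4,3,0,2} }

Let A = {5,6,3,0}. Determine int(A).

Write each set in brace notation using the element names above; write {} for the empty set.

{5,0}

interior: largest open inside A is {5,0} (from {}, {0}, {5,0})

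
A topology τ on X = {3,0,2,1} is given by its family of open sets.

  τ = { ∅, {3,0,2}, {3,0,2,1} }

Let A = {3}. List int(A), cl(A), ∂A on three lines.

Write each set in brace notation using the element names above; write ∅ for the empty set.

interior: largest open inside A is ∅ (from ∅)
cl via duality: int({0,2,1}) = ∅, so X∖∅ = {3,0,2,1}
cl∖int = {3,0,2,1}

int(A) = ∅
cl(A)  = {3,0,2,1}
∂A     = {3,0,2,1}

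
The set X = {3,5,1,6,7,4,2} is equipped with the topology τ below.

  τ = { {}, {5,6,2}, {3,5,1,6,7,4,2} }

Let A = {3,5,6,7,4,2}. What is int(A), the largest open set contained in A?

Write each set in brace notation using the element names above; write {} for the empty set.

{5,6,2}

open subsets of A: {}, {5,6,2}; so int(A) = {5,6,2}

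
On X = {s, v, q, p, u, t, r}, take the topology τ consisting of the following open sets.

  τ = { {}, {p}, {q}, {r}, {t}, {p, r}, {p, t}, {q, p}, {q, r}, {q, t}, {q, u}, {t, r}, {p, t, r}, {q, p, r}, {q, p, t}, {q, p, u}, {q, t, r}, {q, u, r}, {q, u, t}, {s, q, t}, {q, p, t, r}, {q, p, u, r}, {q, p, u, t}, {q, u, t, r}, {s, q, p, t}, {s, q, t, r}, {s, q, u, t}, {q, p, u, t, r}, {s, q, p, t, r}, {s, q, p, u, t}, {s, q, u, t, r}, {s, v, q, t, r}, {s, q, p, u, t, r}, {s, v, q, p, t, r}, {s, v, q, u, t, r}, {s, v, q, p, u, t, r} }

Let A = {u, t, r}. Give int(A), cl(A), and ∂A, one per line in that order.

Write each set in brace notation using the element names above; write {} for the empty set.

interior: largest open inside A is {t, r} (from {}, {t}, {r}, {t, r})
cl via duality: int({s, v, q, p}) = {q, p}, so X∖{q, p} = {s, v, u, t, r}
cl∖int = {s, v, u}

int(A) = {t, r}
cl(A)  = {s, v, u, t, r}
∂A     = {s, v, u}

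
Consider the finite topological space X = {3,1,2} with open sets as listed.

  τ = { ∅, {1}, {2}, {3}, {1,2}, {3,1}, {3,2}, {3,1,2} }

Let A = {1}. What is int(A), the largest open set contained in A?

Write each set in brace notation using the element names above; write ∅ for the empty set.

open subsets of A: ∅, {1}; so int(A) = {1}

{1}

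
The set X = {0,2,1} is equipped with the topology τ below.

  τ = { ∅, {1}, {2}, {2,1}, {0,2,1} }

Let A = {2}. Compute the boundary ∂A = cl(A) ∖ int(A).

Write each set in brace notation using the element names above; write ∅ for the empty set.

{0}

interior: largest open inside A is {2} (from ∅, {2})
cl via duality: int({0,1}) = {1}, so X∖{1} = {0,2}
cl∖int = {0}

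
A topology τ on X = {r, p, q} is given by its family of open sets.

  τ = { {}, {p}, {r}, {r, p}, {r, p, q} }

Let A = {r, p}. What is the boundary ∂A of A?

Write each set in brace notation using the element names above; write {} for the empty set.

U open, U⊆A: {}, {r}, {p}, {r, p}. int(A) = ⋃ = {r, p}
X∖A={q}, int(X∖A)={}, hence cl(A)={r, p, q}
∂A: remove int from cl → {q}

{q}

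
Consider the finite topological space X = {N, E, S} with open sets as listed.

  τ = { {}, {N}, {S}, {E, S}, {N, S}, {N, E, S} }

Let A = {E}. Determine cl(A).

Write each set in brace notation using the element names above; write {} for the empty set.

cl via duality: int({N, S}) = {N, S}, so X∖{N, S} = {E}

{E}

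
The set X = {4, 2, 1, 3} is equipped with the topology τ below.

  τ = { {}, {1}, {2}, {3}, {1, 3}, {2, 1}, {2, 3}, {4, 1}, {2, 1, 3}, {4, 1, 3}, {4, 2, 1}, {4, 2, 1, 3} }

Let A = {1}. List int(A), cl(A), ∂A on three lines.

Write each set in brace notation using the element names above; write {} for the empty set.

interior: largest open inside A is {1} (from {}, {1})
cl via duality: int({4, 2, 3}) = {2, 3}, so X∖{2, 3} = {4, 1}
cl∖int = {4}

int(A) = {1}
cl(A)  = {4, 1}
∂A     = {4}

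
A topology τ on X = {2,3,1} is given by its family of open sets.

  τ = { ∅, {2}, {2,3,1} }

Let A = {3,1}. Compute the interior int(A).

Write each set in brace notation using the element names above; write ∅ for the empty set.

∅

opens ⊆ A: ∅; union → int = ∅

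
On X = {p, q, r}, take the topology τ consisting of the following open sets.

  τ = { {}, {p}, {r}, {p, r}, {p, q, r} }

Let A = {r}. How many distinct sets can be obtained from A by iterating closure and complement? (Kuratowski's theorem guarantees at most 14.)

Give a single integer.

cl via duality: int({p, q}) = {p}, so X∖{p} = {q, r}
Write k for closure, c for complement:
  1. A     = {r}
  2. kA    = {q, r}
  3. cA    = {p, q}
  4. ckA   = {p}
applying k or c yields no new set

4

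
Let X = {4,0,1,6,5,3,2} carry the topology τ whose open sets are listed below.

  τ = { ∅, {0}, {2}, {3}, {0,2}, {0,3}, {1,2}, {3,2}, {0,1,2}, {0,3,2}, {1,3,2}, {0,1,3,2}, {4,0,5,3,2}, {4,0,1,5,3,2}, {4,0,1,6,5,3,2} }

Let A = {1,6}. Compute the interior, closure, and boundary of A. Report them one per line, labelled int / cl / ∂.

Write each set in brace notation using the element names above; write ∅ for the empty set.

int(A) = ∅
cl(A)  = {1,6}
∂A     = {1,6}

U open, U⊆A: ∅. int(A) = ⋃ = ∅
X∖A={4,0,5,3,2}, int(X∖A)={4,0,5,3,2}, hence cl(A)={1,6}
∂A: remove int from cl → {1,6}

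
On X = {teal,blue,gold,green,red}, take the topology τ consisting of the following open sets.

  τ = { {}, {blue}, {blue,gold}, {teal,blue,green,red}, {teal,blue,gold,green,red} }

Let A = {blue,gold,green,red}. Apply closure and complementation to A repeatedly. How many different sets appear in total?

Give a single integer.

6

cl via duality: int({teal}) = {}, so X∖{} = {teal,blue,gold,green,red}
Write k for closure, c for complement:
  1. A     = {blue,gold,green,red}
  2. kA    = {teal,blue,gold,green,red}
  3. cA    = {teal}
  4. ckA   = {}
  5. kcA   = {teal,green,red}
  6. ckcA  = {blue,gold}
applying k or c yields no new set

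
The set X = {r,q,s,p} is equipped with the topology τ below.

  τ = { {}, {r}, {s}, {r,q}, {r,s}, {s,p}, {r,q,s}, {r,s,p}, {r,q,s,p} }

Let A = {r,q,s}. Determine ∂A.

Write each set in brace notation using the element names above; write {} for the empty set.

open subsets of A: {}, {r}, {s}, {r,q}, {r,s}, {r,q,s}; so int(A) = {r,q,s}
closure: X∖int(X∖A) = X∖{} = {r,q,s,p}
∂A = {r,q,s,p} minus {r,q,s} = {p}

{p}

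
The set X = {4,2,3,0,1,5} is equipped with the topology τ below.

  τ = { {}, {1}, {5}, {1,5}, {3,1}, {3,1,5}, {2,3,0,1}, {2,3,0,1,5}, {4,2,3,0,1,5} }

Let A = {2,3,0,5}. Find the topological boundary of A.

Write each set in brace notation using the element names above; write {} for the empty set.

{4,2,3,0}

open subsets of A: {}, {5}; so int(A) = {5}
closure: X∖int(X∖A) = X∖{1} = {4,2,3,0,5}
∂A = {4,2,3,0,5} minus {5} = {4,2,3,0}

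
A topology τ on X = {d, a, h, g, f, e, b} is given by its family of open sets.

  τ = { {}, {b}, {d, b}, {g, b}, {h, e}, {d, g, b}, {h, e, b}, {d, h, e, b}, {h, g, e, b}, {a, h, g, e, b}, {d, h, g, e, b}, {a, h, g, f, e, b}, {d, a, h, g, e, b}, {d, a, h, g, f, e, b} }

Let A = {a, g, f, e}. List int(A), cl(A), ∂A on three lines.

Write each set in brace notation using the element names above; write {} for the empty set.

int(A) = {}
cl(A)  = {a, h, g, f, e}
∂A     = {a, h, g, f, e}

interior: largest open inside A is {} (from {})
cl via duality: int({d, h, b}) = {d, b}, so X∖{d, b} = {a, h, g, f, e}
cl∖int = {a, h, g, f, e}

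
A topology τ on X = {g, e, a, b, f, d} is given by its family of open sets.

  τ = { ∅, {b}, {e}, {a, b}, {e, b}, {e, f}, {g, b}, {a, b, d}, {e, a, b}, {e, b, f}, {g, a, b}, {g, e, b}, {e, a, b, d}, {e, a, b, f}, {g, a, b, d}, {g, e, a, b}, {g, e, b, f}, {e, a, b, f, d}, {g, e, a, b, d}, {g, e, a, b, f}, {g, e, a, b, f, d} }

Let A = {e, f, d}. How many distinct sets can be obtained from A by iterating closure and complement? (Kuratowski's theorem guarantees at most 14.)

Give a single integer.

4

closure: X∖int(X∖A) = X∖{g, a, b} = {e, f, d}
Let k=closure and c=complement:
  1. A     = {e, f, d}
  2. cA    = {g, a, b}
  3. kcA   = {g, a, b, d}
  4. ckcA  = {e, f}
— saturated at 4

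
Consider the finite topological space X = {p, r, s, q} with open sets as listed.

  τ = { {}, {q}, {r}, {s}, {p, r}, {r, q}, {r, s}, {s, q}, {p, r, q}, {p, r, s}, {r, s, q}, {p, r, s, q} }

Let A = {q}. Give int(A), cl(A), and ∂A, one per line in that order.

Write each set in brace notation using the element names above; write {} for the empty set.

interior: largest open inside A is {q} (from {}, {q})
cl via duality: int({p, r, s}) = {p, r, s}, so X∖{p, r, s} = {q}
cl∖int = {}

int(A) = {q}
cl(A)  = {q}
∂A     = {}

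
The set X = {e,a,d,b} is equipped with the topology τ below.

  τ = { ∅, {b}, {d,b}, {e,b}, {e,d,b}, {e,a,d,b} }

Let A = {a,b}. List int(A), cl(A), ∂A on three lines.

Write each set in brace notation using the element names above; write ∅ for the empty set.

open subsets of A: ∅, {b}; so int(A) = {b}
closure: X∖int(X∖A) = X∖∅ = {e,a,d,b}
∂A = {e,a,d,b} minus {b} = {e,a,d}

int(A) = {b}
cl(A)  = {e,a,d,b}
∂A     = {e,a,d}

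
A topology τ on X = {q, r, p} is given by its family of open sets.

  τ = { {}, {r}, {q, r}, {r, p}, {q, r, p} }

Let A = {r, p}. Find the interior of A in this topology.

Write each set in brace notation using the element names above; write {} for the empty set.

{r, p}

interior: largest open inside A is {r, p} (from {}, {r}, {r, p})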